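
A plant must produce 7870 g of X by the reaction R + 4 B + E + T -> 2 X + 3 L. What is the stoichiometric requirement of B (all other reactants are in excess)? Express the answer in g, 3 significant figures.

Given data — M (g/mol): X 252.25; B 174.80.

n(X) = 7870 / 252.25 = 31.20 mol
n(B) = (4/2) × 31.20 = 62.40 mol
mass = 62.40 × 174.80 = 10910 g

10900 g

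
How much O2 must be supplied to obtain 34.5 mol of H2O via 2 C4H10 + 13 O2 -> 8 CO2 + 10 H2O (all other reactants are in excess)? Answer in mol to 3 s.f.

44.9 mol

n(H2O) = 34.50 mol
n(O2) = (13/10) × 34.50 = 44.85 mol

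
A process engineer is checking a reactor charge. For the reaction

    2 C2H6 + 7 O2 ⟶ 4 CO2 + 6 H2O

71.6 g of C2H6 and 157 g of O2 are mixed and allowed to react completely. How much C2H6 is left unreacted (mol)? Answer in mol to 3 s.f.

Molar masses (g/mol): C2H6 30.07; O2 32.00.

0.979 mol

n(C2H6) = 71.60 / 30.07 = 2.381 mol
n(O2) = 157.0 / 32.00 = 4.906 mol
n/ν → C2H6: 1.191, O2: 0.7009; O2 is limiting.
C2H6 consumed = (2/7) × 4.906 = 1.402 mol
C2H6 remaining = 2.381 − 1.402 = 0.9790 mol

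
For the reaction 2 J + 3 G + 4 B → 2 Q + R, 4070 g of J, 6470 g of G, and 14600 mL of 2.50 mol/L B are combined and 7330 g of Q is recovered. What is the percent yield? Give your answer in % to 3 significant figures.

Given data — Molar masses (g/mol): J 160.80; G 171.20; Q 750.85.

n(J) = 4070 / 160.80 = 25.31 mol
n(G) = 6470 / 171.20 = 37.79 mol
n(B) = 2.50 × 14600/1000 = 36.50 mol
n/ν for J = 25.31/2 = 12.66
n/ν for G = 37.79/3 = 12.60
n/ν for B = 36.50/4 = 9.125
Smallest n/ν is B → limiting reagent.
theoretical n(Q) = (2/4) × 36.50 = 18.25 mol → 13700 g
% yield = 7330 / 13700 × 100 = 53.50 %

53.5 %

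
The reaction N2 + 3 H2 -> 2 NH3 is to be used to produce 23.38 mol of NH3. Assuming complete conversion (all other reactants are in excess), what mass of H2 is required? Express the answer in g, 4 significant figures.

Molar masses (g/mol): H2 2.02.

70.84 g

n(NH3) = 23.38 mol
n(H2) = (3/2) × 23.38 = 35.07 mol
mass = 35.07 × 2.02 = 70.84 g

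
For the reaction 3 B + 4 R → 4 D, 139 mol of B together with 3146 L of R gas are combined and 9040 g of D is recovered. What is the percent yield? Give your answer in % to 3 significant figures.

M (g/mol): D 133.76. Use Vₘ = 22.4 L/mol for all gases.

48.1 %

n(B) = 139.0 mol
n(R) = 3146 / 22.4 = 140.4 mol
n/ν for B = 139.0/3 = 46.33
n/ν for R = 140.4/4 = 35.10
Smallest n/ν is R → limiting reagent.
theoretical n(D) = (4/4) × 140.4 = 140.4 mol → 18780 g
% yield = 9040 / 18780 × 100 = 48.14 %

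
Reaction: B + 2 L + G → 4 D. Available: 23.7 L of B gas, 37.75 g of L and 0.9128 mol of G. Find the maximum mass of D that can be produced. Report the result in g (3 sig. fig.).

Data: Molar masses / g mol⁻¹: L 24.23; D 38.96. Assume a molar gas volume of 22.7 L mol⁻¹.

121 g

n(B) = 23.70 / 22.7 = 1.044 mol
n(L) = 37.75 / 24.23 = 1.558 mol
n(G) = 0.9128 mol
n/ν for B = 1.044/1 = 1.044
n/ν for L = 1.558/2 = 0.7790
n/ν for G = 0.9128/1 = 0.9128
Smallest n/ν is L → limiting reagent.
n(D) = (4/2) × 1.558 = 3.116 mol
mass = 3.116 × 38.96 = 121.4 g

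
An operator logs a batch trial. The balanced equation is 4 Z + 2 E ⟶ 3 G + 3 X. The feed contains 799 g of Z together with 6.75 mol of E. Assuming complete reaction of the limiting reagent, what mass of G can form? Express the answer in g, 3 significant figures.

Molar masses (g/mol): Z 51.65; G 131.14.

n(Z) = 799.0 / 51.65 = 15.47 mol
n(E) = 6.750 mol
n/ν for Z = 15.47/4 = 3.868
n/ν for E = 6.750/2 = 3.375
Smallest n/ν is E → limiting reagent.
n(G) = (3/2) × 6.750 = 10.13 mol
mass = 10.13 × 131.14 = 1328 g

1330 g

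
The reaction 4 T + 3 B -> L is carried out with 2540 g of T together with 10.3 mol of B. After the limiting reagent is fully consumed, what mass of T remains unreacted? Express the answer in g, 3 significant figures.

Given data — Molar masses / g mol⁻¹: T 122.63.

n(T) = 2540 / 122.63 = 20.71 mol
n(B) = 10.30 mol
n/ν for T = 20.71/4 = 5.178
n/ν for B = 10.30/3 = 3.433
Smallest n/ν is B → limiting reagent.
T consumed = (4/3) × 10.30 = 13.73 mol
T remaining = 20.71 − 13.73 = 6.980 mol
mass = 6.980 × 122.63 = 856.0 g

856 g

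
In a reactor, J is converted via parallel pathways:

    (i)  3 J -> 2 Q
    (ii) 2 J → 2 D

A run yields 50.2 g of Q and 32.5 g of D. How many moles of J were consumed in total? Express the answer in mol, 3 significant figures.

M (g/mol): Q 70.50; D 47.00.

n(Q) = 50.2 / 70.50 = 0.7121 mol
n(D) = 32.5 / 47.00 = 0.6915 mol
n(J) via (i) = (3/2)×0.7121 = 1.068 mol
n(J) via (ii) = (2/2)×0.6915 = 0.6915 mol
total n(J) = 1.068 + 0.6915 = 1.760 mol

1.76 mol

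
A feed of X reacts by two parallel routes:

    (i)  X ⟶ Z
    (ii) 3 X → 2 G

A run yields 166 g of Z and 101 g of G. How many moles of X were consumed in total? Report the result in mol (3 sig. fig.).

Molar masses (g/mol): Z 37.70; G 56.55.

7.08 mol

n(Z) = 166 / 37.70 = 4.403 mol
n(G) = 101 / 56.55 = 1.786 mol
n(X) via (i) = (1/1)×4.403 = 4.403 mol
n(X) via (ii) = (3/2)×1.786 = 2.679 mol
total n(X) = 4.403 + 2.679 = 7.082 mol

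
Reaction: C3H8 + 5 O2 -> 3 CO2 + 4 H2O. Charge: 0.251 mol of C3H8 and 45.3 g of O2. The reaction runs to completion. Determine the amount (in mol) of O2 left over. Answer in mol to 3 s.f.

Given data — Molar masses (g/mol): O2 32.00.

0.161 mol

n(C3H8) = 0.2510 mol
n(O2) = 45.30 / 32.00 = 1.416 mol
n/ν → C3H8: 0.2510, O2: 0.2832; C3H8 is limiting.
O2 consumed = (5/1) × 0.2510 = 1.255 mol
O2 remaining = 1.416 − 1.255 = 0.1610 mol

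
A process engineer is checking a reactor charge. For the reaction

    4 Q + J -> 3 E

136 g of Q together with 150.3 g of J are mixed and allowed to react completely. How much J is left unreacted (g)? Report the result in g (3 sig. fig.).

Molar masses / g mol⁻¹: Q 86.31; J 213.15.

66.3 g

n(Q) = 136.0 / 86.31 = 1.576 mol
n(J) = 150.3 / 213.15 = 0.7051 mol
n/ν → Q: 0.3940, J: 0.7051; Q is limiting.
J consumed = (1/4) × 1.576 = 0.3940 mol
J remaining = 0.7051 − 0.3940 = 0.3111 mol
mass = 0.3111 × 213.15 = 66.31 g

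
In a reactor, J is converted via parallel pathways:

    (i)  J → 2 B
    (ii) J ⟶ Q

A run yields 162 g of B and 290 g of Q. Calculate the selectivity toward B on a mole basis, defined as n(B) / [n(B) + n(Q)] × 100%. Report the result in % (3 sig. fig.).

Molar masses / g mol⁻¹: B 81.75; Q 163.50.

n(B) = 162 / 81.75 = 1.982 mol
n(Q) = 290 / 163.50 = 1.774 mol
selectivity = 1.982/(1.982+1.774) × 100 = 52.77 %

52.8 %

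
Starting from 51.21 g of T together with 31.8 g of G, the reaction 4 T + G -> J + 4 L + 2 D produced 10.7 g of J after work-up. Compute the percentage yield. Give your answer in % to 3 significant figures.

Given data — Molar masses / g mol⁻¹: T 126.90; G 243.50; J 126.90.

n(T) = 51.21 / 126.90 = 0.4035 mol
n(G) = 31.80 / 243.50 = 0.1306 mol
n/ν → T: 0.1009, G: 0.1306; T is limiting.
theoretical n(J) = (1/4) × 0.4035 = 0.1009 mol → 12.80 g
% yield = 10.7 / 12.80 × 100 = 83.59 %

83.6 %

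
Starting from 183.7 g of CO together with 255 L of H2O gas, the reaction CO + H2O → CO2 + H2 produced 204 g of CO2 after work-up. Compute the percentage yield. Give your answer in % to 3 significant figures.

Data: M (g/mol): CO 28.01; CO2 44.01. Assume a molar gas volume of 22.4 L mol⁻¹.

n(CO) = 183.7 / 28.01 = 6.558 mol
n(H2O) = 255.0 / 22.4 = 11.38 mol
n/ν → CO: 6.558, H2O: 11.38; CO is limiting.
theoretical n(CO2) = (1/1) × 6.558 = 6.558 mol → 288.6 g
% yield = 204 / 288.6 × 100 = 70.69 %

70.7 %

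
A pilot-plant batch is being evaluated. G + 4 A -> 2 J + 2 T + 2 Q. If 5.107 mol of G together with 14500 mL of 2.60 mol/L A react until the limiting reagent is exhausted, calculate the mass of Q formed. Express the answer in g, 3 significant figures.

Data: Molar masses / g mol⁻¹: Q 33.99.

347 g

n(G) = 5.107 mol
n(A) = 2.60 × 14500/1000 = 37.70 mol
n/ν for G = 5.107/1 = 5.107
n/ν for A = 37.70/4 = 9.425
Smallest n/ν is G → limiting reagent.
n(Q) = (2/1) × 5.107 = 10.21 mol
mass = 10.21 × 33.99 = 347.0 g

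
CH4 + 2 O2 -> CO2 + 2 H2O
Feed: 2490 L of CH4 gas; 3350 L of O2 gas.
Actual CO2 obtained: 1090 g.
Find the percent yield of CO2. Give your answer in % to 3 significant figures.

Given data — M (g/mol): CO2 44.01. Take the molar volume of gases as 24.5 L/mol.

36.2 %

n(CH4) = 2490 / 24.5 = 101.6 mol
n(O2) = 3350 / 24.5 = 136.7 mol
n/ν for CH4 = 101.6/1 = 101.6
n/ν for O2 = 136.7/2 = 68.35
Smallest n/ν is O2 → limiting reagent.
theoretical n(CO2) = (1/2) × 136.7 = 68.35 mol → 3008 g
% yield = 1090 / 3008 × 100 = 36.24 %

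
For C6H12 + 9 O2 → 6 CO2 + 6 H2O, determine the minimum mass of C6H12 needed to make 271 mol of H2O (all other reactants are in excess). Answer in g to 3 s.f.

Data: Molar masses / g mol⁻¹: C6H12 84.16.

n(H2O) = 271.0 mol
n(C6H12) = (1/6) × 271.0 = 45.17 mol
mass = 45.17 × 84.16 = 3802 g

3800 g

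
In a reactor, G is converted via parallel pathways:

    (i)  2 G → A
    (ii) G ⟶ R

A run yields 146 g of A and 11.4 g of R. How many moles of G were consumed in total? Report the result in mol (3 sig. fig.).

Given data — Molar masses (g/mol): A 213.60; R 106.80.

1.47 mol

n(A) = 146 / 213.60 = 0.6835 mol
n(R) = 11.4 / 106.80 = 0.1067 mol
n(G) via (i) = (2/1)×0.6835 = 1.367 mol
n(G) via (ii) = (1/1)×0.1067 = 0.1067 mol
total n(G) = 1.367 + 0.1067 = 1.474 mol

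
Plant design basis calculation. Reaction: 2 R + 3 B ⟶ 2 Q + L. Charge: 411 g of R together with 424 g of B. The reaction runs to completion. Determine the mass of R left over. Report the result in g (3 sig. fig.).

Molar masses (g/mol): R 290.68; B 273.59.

111 g

n(R) = 411.0 / 290.68 = 1.414 mol
n(B) = 424.0 / 273.59 = 1.550 mol
n/ν for R = 1.414/2 = 0.7070
n/ν for B = 1.550/3 = 0.5167
Smallest n/ν is B → limiting reagent.
R consumed = (2/3) × 1.550 = 1.033 mol
R remaining = 1.414 − 1.033 = 0.3810 mol
mass = 0.3810 × 290.68 = 110.7 g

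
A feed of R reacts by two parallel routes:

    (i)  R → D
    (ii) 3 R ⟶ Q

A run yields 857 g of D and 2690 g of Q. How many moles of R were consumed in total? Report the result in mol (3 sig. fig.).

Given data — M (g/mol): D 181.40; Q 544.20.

n(D) = 857 / 181.40 = 4.724 mol
n(Q) = 2690 / 544.20 = 4.943 mol
n(R) via (i) = (1/1)×4.724 = 4.724 mol
n(R) via (ii) = (3/1)×4.943 = 14.83 mol
total n(R) = 4.724 + 14.83 = 19.55 mol

19.6 mol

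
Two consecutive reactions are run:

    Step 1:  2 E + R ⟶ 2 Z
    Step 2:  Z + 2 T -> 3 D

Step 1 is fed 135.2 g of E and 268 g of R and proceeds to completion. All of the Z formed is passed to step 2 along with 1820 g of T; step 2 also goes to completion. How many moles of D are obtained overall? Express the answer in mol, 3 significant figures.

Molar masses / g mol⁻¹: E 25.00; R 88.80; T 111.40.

16.2 mol

Step 1:
n(E) = 135.2 / 25.00 = 5.408 mol
n(R) = 268.0 / 88.80 = 3.018 mol
n/ν for E = 5.408/2 = 2.704
n/ν for R = 3.018/1 = 3.018
Smallest n/ν is E → limiting reagent.
n(Z) produced = (2/2) × 5.408 = 5.408 mol
Step 2:
n(Z) available = 5.408 mol
n(T) = 1820 / 111.40 = 16.34 mol
n/ν for Z = 5.408/1 = 5.408
n/ν for T = 16.34/2 = 8.170
Smallest n/ν is Z → limiting reagent.
n(D) = (3/1) × 5.408 = 16.22 mol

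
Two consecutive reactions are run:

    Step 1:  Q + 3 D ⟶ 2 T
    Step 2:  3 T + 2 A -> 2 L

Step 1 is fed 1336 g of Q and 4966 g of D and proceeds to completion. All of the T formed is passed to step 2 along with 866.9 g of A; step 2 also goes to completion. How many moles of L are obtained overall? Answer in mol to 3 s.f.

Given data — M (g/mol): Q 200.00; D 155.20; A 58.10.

8.91 mol

Step 1:
n(Q) = 1336 / 200.00 = 6.680 mol
n(D) = 4966 / 155.20 = 32.00 mol
n/ν for Q = 6.680/1 = 6.680
n/ν for D = 32.00/3 = 10.67
Smallest n/ν is Q → limiting reagent.
n(T) produced = (2/1) × 6.680 = 13.36 mol
Step 2:
n(T) available = 13.36 mol
n(A) = 866.9 / 58.10 = 14.92 mol
n/ν for T = 13.36/3 = 4.453
n/ν for A = 14.92/2 = 7.460
Smallest n/ν is T → limiting reagent.
n(L) = (2/3) × 13.36 = 8.907 mol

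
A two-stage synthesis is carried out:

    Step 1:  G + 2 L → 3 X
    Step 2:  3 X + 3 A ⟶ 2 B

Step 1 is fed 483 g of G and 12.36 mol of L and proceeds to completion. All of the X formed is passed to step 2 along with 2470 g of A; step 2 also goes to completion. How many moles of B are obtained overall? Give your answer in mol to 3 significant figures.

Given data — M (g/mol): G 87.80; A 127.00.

11.0 mol

Step 1:
n(G) = 483.0 / 87.80 = 5.501 mol
n(L) = 12.36 mol
n/ν for G = 5.501/1 = 5.501
n/ν for L = 12.36/2 = 6.180
Smallest n/ν is G → limiting reagent.
n(X) produced = (3/1) × 5.501 = 16.50 mol
Step 2:
n(X) available = 16.50 mol
n(A) = 2470 / 127.00 = 19.45 mol
n/ν for X = 16.50/3 = 5.500
n/ν for A = 19.45/3 = 6.483
Smallest n/ν is X → limiting reagent.
n(B) = (2/3) × 16.50 = 11.00 mol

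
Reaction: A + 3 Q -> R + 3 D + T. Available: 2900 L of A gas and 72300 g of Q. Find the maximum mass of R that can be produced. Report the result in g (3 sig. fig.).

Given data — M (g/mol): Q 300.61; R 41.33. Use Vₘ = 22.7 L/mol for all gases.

3310 g

n(A) = 2900 / 22.7 = 127.8 mol
n(Q) = 72300 / 300.61 = 240.5 mol
n/ν for A = 127.8/1 = 127.8
n/ν for Q = 240.5/3 = 80.17
Smallest n/ν is Q → limiting reagent.
n(R) = (1/3) × 240.5 = 80.17 mol
mass = 80.17 × 41.33 = 3313 g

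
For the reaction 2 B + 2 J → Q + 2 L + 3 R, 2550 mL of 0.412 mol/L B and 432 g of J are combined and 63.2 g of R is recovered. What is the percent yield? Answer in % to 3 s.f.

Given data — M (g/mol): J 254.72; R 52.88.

n(B) = 0.412 × 2550/1000 = 1.051 mol
n(J) = 432.0 / 254.72 = 1.696 mol
n/ν for B = 1.051/2 = 0.5255
n/ν for J = 1.696/2 = 0.8480
Smallest n/ν is B → limiting reagent.
theoretical n(R) = (3/2) × 1.051 = 1.577 mol → 83.39 g
% yield = 63.2 / 83.39 × 100 = 75.79 %

75.8 %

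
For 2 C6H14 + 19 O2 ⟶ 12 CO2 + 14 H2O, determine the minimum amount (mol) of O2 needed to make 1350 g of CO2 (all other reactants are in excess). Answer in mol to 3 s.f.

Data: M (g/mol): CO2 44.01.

48.6 mol

n(CO2) = 1350 / 44.01 = 30.67 mol
n(O2) = (19/12) × 30.67 = 48.56 mol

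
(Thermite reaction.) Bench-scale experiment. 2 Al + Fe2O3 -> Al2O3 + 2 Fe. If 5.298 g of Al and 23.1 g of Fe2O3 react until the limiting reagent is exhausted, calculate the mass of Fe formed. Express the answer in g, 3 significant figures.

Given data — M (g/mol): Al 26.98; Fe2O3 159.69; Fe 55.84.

11.0 g

n(Al) = 5.298 / 26.98 = 0.1964 mol
n(Fe2O3) = 23.10 / 159.69 = 0.1447 mol
n/ν → Al: 0.09820, Fe2O3: 0.1447; Al is limiting.
n(Fe) = (2/2) × 0.1964 = 0.1964 mol
mass = 0.1964 × 55.84 = 10.97 g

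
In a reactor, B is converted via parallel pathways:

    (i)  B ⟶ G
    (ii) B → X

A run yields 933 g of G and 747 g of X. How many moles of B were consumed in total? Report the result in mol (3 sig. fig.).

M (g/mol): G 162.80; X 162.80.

10.3 mol

n(G) = 933 / 162.80 = 5.731 mol
n(X) = 747 / 162.80 = 4.588 mol
n(B) via (i) = (1/1)×5.731 = 5.731 mol
n(B) via (ii) = (1/1)×4.588 = 4.588 mol
total n(B) = 5.731 + 4.588 = 10.32 mol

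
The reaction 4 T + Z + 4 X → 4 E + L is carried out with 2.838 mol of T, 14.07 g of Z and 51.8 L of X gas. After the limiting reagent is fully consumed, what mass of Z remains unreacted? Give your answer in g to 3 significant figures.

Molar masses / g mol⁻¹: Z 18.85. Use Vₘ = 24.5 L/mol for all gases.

n(T) = 2.838 mol
n(Z) = 14.07 / 18.85 = 0.7464 mol
n(X) = 51.80 / 24.5 = 2.114 mol
n/ν → T: 0.7095, Z: 0.7464, X: 0.5285; X is limiting.
Z consumed = (1/4) × 2.114 = 0.5285 mol
Z remaining = 0.7464 − 0.5285 = 0.2179 mol
mass = 0.2179 × 18.85 = 4.107 g

4.11 g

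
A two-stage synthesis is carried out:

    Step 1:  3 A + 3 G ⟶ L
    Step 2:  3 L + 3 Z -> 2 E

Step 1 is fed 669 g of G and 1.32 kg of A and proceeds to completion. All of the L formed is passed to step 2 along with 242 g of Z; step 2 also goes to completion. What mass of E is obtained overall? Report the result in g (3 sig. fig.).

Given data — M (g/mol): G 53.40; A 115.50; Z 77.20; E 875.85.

Step 1:
n(G) = 669.0 / 53.40 = 12.53 mol
n(A) = 1.320×1000 / 115.50 = 11.43 mol
n/ν → G: 4.177, A: 3.810; A is limiting.
n(L) produced = (1/3) × 11.43 = 3.810 mol
Step 2:
n(L) available = 3.810 mol
n(Z) = 242.0 / 77.20 = 3.135 mol
n/ν → L: 1.270, Z: 1.045; Z is limiting.
n(E) = (2/3) × 3.135 = 2.090 mol
mass = 2.090 × 875.85 = 1831 g

1830 g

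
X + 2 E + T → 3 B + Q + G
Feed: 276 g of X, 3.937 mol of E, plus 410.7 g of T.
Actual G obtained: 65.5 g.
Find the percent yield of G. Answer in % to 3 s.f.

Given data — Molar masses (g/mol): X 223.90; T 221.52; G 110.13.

48.2 %

n(X) = 276.0 / 223.90 = 1.233 mol
n(E) = 3.937 mol
n(T) = 410.7 / 221.52 = 1.854 mol
n/ν → X: 1.233, E: 1.969, T: 1.854; X is limiting.
theoretical n(G) = (1/1) × 1.233 = 1.233 mol → 135.8 g
% yield = 65.5 / 135.8 × 100 = 48.23 %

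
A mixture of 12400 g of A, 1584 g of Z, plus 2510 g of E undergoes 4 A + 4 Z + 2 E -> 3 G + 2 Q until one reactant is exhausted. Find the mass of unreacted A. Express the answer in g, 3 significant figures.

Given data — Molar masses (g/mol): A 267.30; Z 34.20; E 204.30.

5830 g

n(A) = 12400 / 267.30 = 46.39 mol
n(Z) = 1584 / 34.20 = 46.32 mol
n(E) = 2510 / 204.30 = 12.29 mol
n/ν → A: 11.60, Z: 11.58, E: 6.145; E is limiting.
A consumed = (4/2) × 12.29 = 24.58 mol
A remaining = 46.39 − 24.58 = 21.81 mol
mass = 21.81 × 267.30 = 5830 g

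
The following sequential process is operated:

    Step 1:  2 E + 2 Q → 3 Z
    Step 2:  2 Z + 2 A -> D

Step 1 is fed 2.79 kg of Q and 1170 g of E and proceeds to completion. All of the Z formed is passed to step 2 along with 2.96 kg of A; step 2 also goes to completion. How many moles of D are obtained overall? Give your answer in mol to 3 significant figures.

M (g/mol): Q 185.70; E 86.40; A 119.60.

Step 1:
n(Q) = 2.790×1000 / 185.70 = 15.02 mol
n(E) = 1170 / 86.40 = 13.54 mol
n/ν for Q = 15.02/2 = 7.510
n/ν for E = 13.54/2 = 6.770
Smallest n/ν is E → limiting reagent.
n(Z) produced = (3/2) × 13.54 = 20.31 mol
Step 2:
n(Z) available = 20.31 mol
n(A) = 2.960×1000 / 119.60 = 24.75 mol
n/ν for Z = 20.31/2 = 10.16
n/ν for A = 24.75/2 = 12.38
Smallest n/ν is Z → limiting reagent.
n(D) = (1/2) × 20.31 = 10.16 mol

10.2 mol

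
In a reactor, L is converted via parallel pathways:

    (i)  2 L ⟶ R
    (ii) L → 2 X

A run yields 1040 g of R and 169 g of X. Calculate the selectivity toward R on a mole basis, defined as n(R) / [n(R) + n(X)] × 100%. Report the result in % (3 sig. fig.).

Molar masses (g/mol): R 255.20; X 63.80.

60.6 %

n(R) = 1040 / 255.20 = 4.075 mol
n(X) = 169 / 63.80 = 2.649 mol
selectivity = 4.075/(4.075+2.649) × 100 = 60.60 %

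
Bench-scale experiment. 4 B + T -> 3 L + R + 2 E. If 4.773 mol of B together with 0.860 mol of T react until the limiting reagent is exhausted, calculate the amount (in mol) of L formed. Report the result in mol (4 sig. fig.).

2.580 mol

n(B) = 4.773 mol
n(T) = 0.8600 mol
n/ν → B: 1.193, T: 0.8600; T is limiting.
n(L) = (3/1) × 0.8600 = 2.580 mol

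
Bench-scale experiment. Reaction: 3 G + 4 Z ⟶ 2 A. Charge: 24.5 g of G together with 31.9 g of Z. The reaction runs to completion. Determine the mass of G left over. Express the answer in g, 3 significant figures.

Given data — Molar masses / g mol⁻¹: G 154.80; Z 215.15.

n(G) = 24.50 / 154.80 = 0.1583 mol
n(Z) = 31.90 / 215.15 = 0.1483 mol
n/ν → G: 0.05277, Z: 0.03708; Z is limiting.
G consumed = (3/4) × 0.1483 = 0.1112 mol
G remaining = 0.1583 − 0.1112 = 0.04710 mol
mass = 0.04710 × 154.80 = 7.291 g

7.29 g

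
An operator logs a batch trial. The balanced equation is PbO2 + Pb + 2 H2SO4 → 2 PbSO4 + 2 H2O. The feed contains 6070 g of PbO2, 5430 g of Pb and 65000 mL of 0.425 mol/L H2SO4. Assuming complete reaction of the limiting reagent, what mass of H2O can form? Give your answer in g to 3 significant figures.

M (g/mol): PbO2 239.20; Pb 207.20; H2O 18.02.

498 g

n(PbO2) = 6070 / 239.20 = 25.38 mol
n(Pb) = 5430 / 207.20 = 26.21 mol
n(H2SO4) = 0.425 × 65000/1000 = 27.63 mol
n/ν for PbO2 = 25.38/1 = 25.38
n/ν for Pb = 26.21/1 = 26.21
n/ν for H2SO4 = 27.63/2 = 13.82
Smallest n/ν is H2SO4 → limiting reagent.
n(H2O) = (2/2) × 27.63 = 27.63 mol
mass = 27.63 × 18.02 = 497.9 g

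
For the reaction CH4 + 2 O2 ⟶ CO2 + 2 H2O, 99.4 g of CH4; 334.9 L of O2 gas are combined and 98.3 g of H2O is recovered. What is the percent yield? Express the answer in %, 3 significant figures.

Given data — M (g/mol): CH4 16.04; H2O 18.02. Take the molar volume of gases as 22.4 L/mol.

44.0 %

n(CH4) = 99.40 / 16.04 = 6.197 mol
n(O2) = 334.9 / 22.4 = 14.95 mol
n/ν for CH4 = 6.197/1 = 6.197
n/ν for O2 = 14.95/2 = 7.475
Smallest n/ν is CH4 → limiting reagent.
theoretical n(H2O) = (2/1) × 6.197 = 12.39 mol → 223.3 g
% yield = 98.3 / 223.3 × 100 = 44.02 %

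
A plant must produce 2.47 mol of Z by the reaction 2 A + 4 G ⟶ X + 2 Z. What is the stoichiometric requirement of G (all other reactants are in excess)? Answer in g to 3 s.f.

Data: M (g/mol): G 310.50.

1530 g

n(Z) = 2.470 mol
n(G) = (4/2) × 2.470 = 4.940 mol
mass = 4.940 × 310.50 = 1534 g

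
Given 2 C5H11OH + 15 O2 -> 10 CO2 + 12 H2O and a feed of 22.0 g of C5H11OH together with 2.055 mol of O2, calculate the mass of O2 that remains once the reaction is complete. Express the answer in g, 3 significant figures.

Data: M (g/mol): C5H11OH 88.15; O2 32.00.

5.86 g

n(C5H11OH) = 22.00 / 88.15 = 0.2496 mol
n(O2) = 2.055 mol
n/ν for C5H11OH = 0.2496/2 = 0.1248
n/ν for O2 = 2.055/15 = 0.1370
Smallest n/ν is C5H11OH → limiting reagent.
O2 consumed = (15/2) × 0.2496 = 1.872 mol
O2 remaining = 2.055 − 1.872 = 0.1830 mol
mass = 0.1830 × 32.00 = 5.856 g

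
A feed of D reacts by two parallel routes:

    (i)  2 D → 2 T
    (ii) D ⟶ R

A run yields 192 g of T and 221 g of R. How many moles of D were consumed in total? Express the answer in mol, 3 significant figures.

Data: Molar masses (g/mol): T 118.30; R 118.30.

n(T) = 192 / 118.30 = 1.623 mol
n(R) = 221 / 118.30 = 1.868 mol
n(D) via (i) = (2/2)×1.623 = 1.623 mol
n(D) via (ii) = (1/1)×1.868 = 1.868 mol
total n(D) = 1.623 + 1.868 = 3.491 mol

3.49 mol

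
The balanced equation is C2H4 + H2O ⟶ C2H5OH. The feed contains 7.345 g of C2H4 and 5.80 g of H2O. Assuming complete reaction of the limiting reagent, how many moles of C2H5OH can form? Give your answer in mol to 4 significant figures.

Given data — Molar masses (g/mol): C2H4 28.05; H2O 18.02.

0.2619 mol

n(C2H4) = 7.345 / 28.05 = 0.2619 mol
n(H2O) = 5.800 / 18.02 = 0.3219 mol
n/ν → C2H4: 0.2619, H2O: 0.3219; C2H4 is limiting.
n(C2H5OH) = (1/1) × 0.2619 = 0.2619 mol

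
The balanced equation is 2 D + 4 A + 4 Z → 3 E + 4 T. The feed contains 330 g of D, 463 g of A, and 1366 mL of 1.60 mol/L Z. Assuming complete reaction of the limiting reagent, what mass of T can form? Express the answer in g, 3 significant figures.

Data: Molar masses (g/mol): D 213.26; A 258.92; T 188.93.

338 g

n(D) = 330.0 / 213.26 = 1.547 mol
n(A) = 463.0 / 258.92 = 1.788 mol
n(Z) = 1.60 × 1366/1000 = 2.186 mol
n/ν for D = 1.547/2 = 0.7735
n/ν for A = 1.788/4 = 0.4470
n/ν for Z = 2.186/4 = 0.5465
Smallest n/ν is A → limiting reagent.
n(T) = (4/4) × 1.788 = 1.788 mol
mass = 1.788 × 188.93 = 337.8 g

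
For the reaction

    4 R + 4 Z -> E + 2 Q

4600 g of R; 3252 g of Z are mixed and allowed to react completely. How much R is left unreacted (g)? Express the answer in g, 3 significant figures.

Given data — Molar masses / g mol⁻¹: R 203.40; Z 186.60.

n(R) = 4600 / 203.40 = 22.62 mol
n(Z) = 3252 / 186.60 = 17.43 mol
n/ν for R = 22.62/4 = 5.655
n/ν for Z = 17.43/4 = 4.358
Smallest n/ν is Z → limiting reagent.
R consumed = (4/4) × 17.43 = 17.43 mol
R remaining = 22.62 − 17.43 = 5.190 mol
mass = 5.190 × 203.40 = 1056 g

1060 g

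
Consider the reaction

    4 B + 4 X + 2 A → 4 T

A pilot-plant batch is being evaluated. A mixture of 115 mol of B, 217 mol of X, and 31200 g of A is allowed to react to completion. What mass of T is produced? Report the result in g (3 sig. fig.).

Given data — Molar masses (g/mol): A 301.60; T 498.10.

57300 g

n(B) = 115.0 mol
n(X) = 217.0 mol
n(A) = 31200 / 301.60 = 103.4 mol
n/ν → B: 28.75, X: 54.25, A: 51.70; B is limiting.
n(T) = (4/4) × 115.0 = 115.0 mol
mass = 115.0 × 498.10 = 57280 g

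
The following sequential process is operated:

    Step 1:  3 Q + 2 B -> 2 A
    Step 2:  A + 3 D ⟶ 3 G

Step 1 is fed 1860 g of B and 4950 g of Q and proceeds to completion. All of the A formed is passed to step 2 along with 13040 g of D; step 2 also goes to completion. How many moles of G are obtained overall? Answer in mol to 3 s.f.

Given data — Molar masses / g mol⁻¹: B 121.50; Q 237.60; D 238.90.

41.7 mol

Step 1:
n(B) = 1860 / 121.50 = 15.31 mol
n(Q) = 4950 / 237.60 = 20.83 mol
n/ν for B = 15.31/2 = 7.655
n/ν for Q = 20.83/3 = 6.943
Smallest n/ν is Q → limiting reagent.
n(A) produced = (2/3) × 20.83 = 13.89 mol
Step 2:
n(A) available = 13.89 mol
n(D) = 13040 / 238.90 = 54.58 mol
n/ν for A = 13.89/1 = 13.89
n/ν for D = 54.58/3 = 18.19
Smallest n/ν is A → limiting reagent.
n(G) = (3/1) × 13.89 = 41.67 mol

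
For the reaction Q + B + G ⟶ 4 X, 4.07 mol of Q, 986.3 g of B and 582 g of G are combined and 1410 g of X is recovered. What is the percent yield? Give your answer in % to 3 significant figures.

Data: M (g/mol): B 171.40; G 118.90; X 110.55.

78.3 %

n(Q) = 4.070 mol
n(B) = 986.3 / 171.40 = 5.754 mol
n(G) = 582.0 / 118.90 = 4.895 mol
n/ν for Q = 4.070/1 = 4.070
n/ν for B = 5.754/1 = 5.754
n/ν for G = 4.895/1 = 4.895
Smallest n/ν is Q → limiting reagent.
theoretical n(X) = (4/1) × 4.070 = 16.28 mol → 1800 g
% yield = 1410 / 1800 × 100 = 78.33 %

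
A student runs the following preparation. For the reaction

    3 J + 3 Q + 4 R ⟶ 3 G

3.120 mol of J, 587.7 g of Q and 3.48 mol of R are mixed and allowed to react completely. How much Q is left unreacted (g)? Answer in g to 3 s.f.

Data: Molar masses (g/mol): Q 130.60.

n(J) = 3.120 mol
n(Q) = 587.7 / 130.60 = 4.500 mol
n(R) = 3.480 mol
n/ν → J: 1.040, Q: 1.500, R: 0.8700; R is limiting.
Q consumed = (3/4) × 3.480 = 2.610 mol
Q remaining = 4.500 − 2.610 = 1.890 mol
mass = 1.890 × 130.60 = 246.8 g

247 g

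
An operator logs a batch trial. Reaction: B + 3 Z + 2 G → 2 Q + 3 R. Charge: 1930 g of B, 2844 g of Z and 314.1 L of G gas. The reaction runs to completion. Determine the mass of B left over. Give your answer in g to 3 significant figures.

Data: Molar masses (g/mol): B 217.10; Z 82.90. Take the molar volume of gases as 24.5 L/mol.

n(B) = 1930 / 217.10 = 8.890 mol
n(Z) = 2844 / 82.90 = 34.31 mol
n(G) = 314.1 / 24.5 = 12.82 mol
n/ν for B = 8.890/1 = 8.890
n/ν for Z = 34.31/3 = 11.44
n/ν for G = 12.82/2 = 6.410
Smallest n/ν is G → limiting reagent.
B consumed = (1/2) × 12.82 = 6.410 mol
B remaining = 8.890 − 6.410 = 2.480 mol
mass = 2.480 × 217.10 = 538.4 g

538 g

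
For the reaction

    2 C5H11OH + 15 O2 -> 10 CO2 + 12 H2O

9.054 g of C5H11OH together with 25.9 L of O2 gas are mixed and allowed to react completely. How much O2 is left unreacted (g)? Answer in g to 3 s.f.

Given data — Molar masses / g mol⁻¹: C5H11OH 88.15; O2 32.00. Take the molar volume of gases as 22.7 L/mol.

11.9 g

n(C5H11OH) = 9.054 / 88.15 = 0.1027 mol
n(O2) = 25.90 / 22.7 = 1.141 mol
n/ν → C5H11OH: 0.05135, O2: 0.07607; C5H11OH is limiting.
O2 consumed = (15/2) × 0.1027 = 0.7703 mol
O2 remaining = 1.141 − 0.7703 = 0.3707 mol
mass = 0.3707 × 32.00 = 11.86 g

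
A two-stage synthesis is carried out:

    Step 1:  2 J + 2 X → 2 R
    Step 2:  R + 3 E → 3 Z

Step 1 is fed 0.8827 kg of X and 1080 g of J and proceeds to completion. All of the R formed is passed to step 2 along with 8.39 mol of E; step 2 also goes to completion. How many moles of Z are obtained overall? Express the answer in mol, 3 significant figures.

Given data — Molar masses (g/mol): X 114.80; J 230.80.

Step 1:
n(X) = 0.8827×1000 / 114.80 = 7.689 mol
n(J) = 1080 / 230.80 = 4.679 mol
n/ν for X = 7.689/2 = 3.845
n/ν for J = 4.679/2 = 2.340
Smallest n/ν is J → limiting reagent.
n(R) produced = (2/2) × 4.679 = 4.679 mol
Step 2:
n(R) available = 4.679 mol
n(E) = 8.390 mol
n/ν for R = 4.679/1 = 4.679
n/ν for E = 8.390/3 = 2.797
Smallest n/ν is E → limiting reagent.
n(Z) = (3/3) × 8.390 = 8.390 mol

8.39 mol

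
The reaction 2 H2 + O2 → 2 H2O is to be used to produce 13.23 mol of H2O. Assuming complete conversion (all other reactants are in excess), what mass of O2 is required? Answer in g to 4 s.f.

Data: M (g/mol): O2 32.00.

211.7 g

n(H2O) = 13.23 mol
n(O2) = (1/2) × 13.23 = 6.615 mol
mass = 6.615 × 32.00 = 211.7 g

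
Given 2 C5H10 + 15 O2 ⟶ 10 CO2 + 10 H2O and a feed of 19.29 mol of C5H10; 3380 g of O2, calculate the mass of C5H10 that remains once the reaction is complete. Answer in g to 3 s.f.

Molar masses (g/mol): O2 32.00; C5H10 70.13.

n(C5H10) = 19.29 mol
n(O2) = 3380 / 32.00 = 105.6 mol
n/ν for C5H10 = 19.29/2 = 9.645
n/ν for O2 = 105.6/15 = 7.040
Smallest n/ν is O2 → limiting reagent.
C5H10 consumed = (2/15) × 105.6 = 14.08 mol
C5H10 remaining = 19.29 − 14.08 = 5.210 mol
mass = 5.210 × 70.13 = 365.4 g

365 g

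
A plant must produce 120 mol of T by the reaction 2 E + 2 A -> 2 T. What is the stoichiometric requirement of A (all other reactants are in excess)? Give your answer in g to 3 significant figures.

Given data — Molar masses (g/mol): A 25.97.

n(T) = 120.0 mol
n(A) = (2/2) × 120.0 = 120.0 mol
mass = 120.0 × 25.97 = 3116 g

3120 g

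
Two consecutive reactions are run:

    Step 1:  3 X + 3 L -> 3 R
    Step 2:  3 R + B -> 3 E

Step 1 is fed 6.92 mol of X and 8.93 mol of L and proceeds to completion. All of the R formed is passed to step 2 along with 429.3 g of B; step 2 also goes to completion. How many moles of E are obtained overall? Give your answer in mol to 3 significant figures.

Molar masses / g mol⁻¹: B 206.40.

Step 1:
n(X) = 6.920 mol
n(L) = 8.930 mol
n/ν for X = 6.920/3 = 2.307
n/ν for L = 8.930/3 = 2.977
Smallest n/ν is X → limiting reagent.
n(R) produced = (3/3) × 6.920 = 6.920 mol
Step 2:
n(R) available = 6.920 mol
n(B) = 429.3 / 206.40 = 2.080 mol
n/ν for R = 6.920/3 = 2.307
n/ν for B = 2.080/1 = 2.080
Smallest n/ν is B → limiting reagent.
n(E) = (3/1) × 2.080 = 6.240 mol

6.24 mol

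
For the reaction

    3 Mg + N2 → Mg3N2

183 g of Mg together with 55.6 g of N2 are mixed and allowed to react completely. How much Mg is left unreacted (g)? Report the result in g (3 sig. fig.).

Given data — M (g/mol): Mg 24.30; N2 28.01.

38.3 g

n(Mg) = 183.0 / 24.30 = 7.531 mol
n(N2) = 55.60 / 28.01 = 1.985 mol
n/ν for Mg = 7.531/3 = 2.510
n/ν for N2 = 1.985/1 = 1.985
Smallest n/ν is N2 → limiting reagent.
Mg consumed = (3/1) × 1.985 = 5.955 mol
Mg remaining = 7.531 − 5.955 = 1.576 mol
mass = 1.576 × 24.30 = 38.30 g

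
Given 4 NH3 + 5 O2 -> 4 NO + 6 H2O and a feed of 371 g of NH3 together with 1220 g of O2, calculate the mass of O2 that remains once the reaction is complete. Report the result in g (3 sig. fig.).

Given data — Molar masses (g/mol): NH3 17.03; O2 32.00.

n(NH3) = 371.0 / 17.03 = 21.79 mol
n(O2) = 1220 / 32.00 = 38.13 mol
n/ν for NH3 = 21.79/4 = 5.448
n/ν for O2 = 38.13/5 = 7.626
Smallest n/ν is NH3 → limiting reagent.
O2 consumed = (5/4) × 21.79 = 27.24 mol
O2 remaining = 38.13 − 27.24 = 10.89 mol
mass = 10.89 × 32.00 = 348.5 g

349 g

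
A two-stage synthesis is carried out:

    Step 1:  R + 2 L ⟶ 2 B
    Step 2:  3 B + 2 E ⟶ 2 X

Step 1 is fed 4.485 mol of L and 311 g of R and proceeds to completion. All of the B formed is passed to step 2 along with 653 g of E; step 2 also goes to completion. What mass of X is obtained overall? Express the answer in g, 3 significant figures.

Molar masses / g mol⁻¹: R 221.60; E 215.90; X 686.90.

1290 g

Step 1:
n(L) = 4.485 mol
n(R) = 311.0 / 221.60 = 1.403 mol
n/ν for L = 4.485/2 = 2.243
n/ν for R = 1.403/1 = 1.403
Smallest n/ν is R → limiting reagent.
n(B) produced = (2/1) × 1.403 = 2.806 mol
Step 2:
n(B) available = 2.806 mol
n(E) = 653.0 / 215.90 = 3.025 mol
n/ν for B = 2.806/3 = 0.9353
n/ν for E = 3.025/2 = 1.513
Smallest n/ν is B → limiting reagent.
n(X) = (2/3) × 2.806 = 1.871 mol
mass = 1.871 × 686.90 = 1285 g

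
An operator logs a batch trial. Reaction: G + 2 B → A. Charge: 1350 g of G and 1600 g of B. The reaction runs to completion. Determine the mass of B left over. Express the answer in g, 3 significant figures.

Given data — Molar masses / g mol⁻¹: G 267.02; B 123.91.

347 g

n(G) = 1350 / 267.02 = 5.056 mol
n(B) = 1600 / 123.91 = 12.91 mol
n/ν for G = 5.056/1 = 5.056
n/ν for B = 12.91/2 = 6.455
Smallest n/ν is G → limiting reagent.
B consumed = (2/1) × 5.056 = 10.11 mol
B remaining = 12.91 − 10.11 = 2.800 mol
mass = 2.800 × 123.91 = 346.9 g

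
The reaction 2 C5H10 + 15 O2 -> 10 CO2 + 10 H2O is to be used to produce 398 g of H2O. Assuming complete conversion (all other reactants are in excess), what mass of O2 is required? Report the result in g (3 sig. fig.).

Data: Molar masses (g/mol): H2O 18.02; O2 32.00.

1060 g

n(H2O) = 398 / 18.02 = 22.09 mol
n(O2) = (15/10) × 22.09 = 33.14 mol
mass = 33.14 × 32.00 = 1060 g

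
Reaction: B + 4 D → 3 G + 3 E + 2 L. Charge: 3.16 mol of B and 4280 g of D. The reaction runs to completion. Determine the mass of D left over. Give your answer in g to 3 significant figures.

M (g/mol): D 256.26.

n(B) = 3.160 mol
n(D) = 4280 / 256.26 = 16.70 mol
n/ν for B = 3.160/1 = 3.160
n/ν for D = 16.70/4 = 4.175
Smallest n/ν is B → limiting reagent.
D consumed = (4/1) × 3.160 = 12.64 mol
D remaining = 16.70 − 12.64 = 4.060 mol
mass = 4.060 × 256.26 = 1040 g

1040 g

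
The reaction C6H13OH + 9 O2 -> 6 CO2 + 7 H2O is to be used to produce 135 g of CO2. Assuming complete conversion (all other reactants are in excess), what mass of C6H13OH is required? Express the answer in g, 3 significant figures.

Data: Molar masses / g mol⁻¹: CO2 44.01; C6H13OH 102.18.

n(CO2) = 135 / 44.01 = 3.067 mol
n(C6H13OH) = (1/6) × 3.067 = 0.5112 mol
mass = 0.5112 × 102.18 = 52.23 g

52.2 g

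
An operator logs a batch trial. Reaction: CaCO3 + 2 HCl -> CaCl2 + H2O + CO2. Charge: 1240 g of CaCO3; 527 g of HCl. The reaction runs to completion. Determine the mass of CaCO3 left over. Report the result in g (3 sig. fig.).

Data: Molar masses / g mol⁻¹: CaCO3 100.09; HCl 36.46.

517 g

n(CaCO3) = 1240 / 100.09 = 12.39 mol
n(HCl) = 527.0 / 36.46 = 14.45 mol
n/ν for CaCO3 = 12.39/1 = 12.39
n/ν for HCl = 14.45/2 = 7.225
Smallest n/ν is HCl → limiting reagent.
CaCO3 consumed = (1/2) × 14.45 = 7.225 mol
CaCO3 remaining = 12.39 − 7.225 = 5.165 mol
mass = 5.165 × 100.09 = 517.0 g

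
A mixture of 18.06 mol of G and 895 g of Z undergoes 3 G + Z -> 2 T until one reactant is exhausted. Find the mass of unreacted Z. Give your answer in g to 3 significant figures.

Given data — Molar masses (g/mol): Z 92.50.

338 g

n(G) = 18.06 mol
n(Z) = 895.0 / 92.50 = 9.676 mol
n/ν → G: 6.020, Z: 9.676; G is limiting.
Z consumed = (1/3) × 18.06 = 6.020 mol
Z remaining = 9.676 − 6.020 = 3.656 mol
mass = 3.656 × 92.50 = 338.2 g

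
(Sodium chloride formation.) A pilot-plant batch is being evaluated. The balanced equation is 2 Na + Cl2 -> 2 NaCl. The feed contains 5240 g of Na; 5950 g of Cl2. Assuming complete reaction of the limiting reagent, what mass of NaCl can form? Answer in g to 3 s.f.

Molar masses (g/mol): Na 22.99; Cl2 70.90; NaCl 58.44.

n(Na) = 5240 / 22.99 = 227.9 mol
n(Cl2) = 5950 / 70.90 = 83.92 mol
n/ν for Na = 227.9/2 = 114.0
n/ν for Cl2 = 83.92/1 = 83.92
Smallest n/ν is Cl2 → limiting reagent.
n(NaCl) = (2/1) × 83.92 = 167.8 mol
mass = 167.8 × 58.44 = 9806 g

9810 g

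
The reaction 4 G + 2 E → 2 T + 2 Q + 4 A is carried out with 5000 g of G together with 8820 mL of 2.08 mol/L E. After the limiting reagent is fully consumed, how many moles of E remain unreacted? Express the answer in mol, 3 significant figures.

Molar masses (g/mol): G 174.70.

4.04 mol

n(G) = 5000 / 174.70 = 28.62 mol
n(E) = 2.08 × 8820/1000 = 18.35 mol
n/ν → G: 7.155, E: 9.175; G is limiting.
E consumed = (2/4) × 28.62 = 14.31 mol
E remaining = 18.35 − 14.31 = 4.040 mol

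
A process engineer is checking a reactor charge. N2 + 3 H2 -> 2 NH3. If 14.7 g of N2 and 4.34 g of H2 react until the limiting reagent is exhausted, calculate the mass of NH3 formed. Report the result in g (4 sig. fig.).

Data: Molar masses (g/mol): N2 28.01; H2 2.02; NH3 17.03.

17.88 g

n(N2) = 14.70 / 28.01 = 0.5248 mol
n(H2) = 4.340 / 2.02 = 2.149 mol
n/ν → N2: 0.5248, H2: 0.7163; N2 is limiting.
n(NH3) = (2/1) × 0.5248 = 1.050 mol
mass = 1.050 × 17.03 = 17.88 g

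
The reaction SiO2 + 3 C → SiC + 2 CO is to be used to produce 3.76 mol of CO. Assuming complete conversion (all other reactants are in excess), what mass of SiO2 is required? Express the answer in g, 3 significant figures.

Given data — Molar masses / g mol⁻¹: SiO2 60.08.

n(CO) = 3.760 mol
n(SiO2) = (1/2) × 3.760 = 1.880 mol
mass = 1.880 × 60.08 = 113.0 g

113 g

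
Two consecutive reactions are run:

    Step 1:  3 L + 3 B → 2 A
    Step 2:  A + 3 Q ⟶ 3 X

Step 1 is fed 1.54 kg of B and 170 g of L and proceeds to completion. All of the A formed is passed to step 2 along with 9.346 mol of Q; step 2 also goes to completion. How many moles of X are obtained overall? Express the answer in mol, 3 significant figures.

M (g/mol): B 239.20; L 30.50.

9.35 mol

Step 1:
n(B) = 1.540×1000 / 239.20 = 6.438 mol
n(L) = 170.0 / 30.50 = 5.574 mol
n/ν for B = 6.438/3 = 2.146
n/ν for L = 5.574/3 = 1.858
Smallest n/ν is L → limiting reagent.
n(A) produced = (2/3) × 5.574 = 3.716 mol
Step 2:
n(A) available = 3.716 mol
n(Q) = 9.346 mol
n/ν for A = 3.716/1 = 3.716
n/ν for Q = 9.346/3 = 3.115
Smallest n/ν is Q → limiting reagent.
n(X) = (3/3) × 9.346 = 9.346 mol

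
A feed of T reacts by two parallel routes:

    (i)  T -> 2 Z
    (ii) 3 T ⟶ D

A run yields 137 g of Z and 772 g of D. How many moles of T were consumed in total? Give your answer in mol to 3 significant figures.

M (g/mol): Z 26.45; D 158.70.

n(Z) = 137 / 26.45 = 5.180 mol
n(D) = 772 / 158.70 = 4.865 mol
n(T) via (i) = (1/2)×5.180 = 2.590 mol
n(T) via (ii) = (3/1)×4.865 = 14.60 mol
total n(T) = 2.590 + 14.60 = 17.19 mol

17.2 mol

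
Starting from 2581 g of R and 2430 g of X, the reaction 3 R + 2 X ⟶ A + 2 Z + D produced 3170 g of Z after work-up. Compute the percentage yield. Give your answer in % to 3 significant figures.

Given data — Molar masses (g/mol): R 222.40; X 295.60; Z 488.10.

83.9 %

n(R) = 2581 / 222.40 = 11.61 mol
n(X) = 2430 / 295.60 = 8.221 mol
n/ν for R = 11.61/3 = 3.870
n/ν for X = 8.221/2 = 4.111
Smallest n/ν is R → limiting reagent.
theoretical n(Z) = (2/3) × 11.61 = 7.740 mol → 3778 g
% yield = 3170 / 3778 × 100 = 83.91 %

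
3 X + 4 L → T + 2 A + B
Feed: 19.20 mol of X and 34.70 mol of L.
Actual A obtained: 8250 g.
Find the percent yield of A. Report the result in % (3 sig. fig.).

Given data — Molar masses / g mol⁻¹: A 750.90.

85.8 %

n(X) = 19.20 mol
n(L) = 34.70 mol
n/ν for X = 19.20/3 = 6.400
n/ν for L = 34.70/4 = 8.675
Smallest n/ν is X → limiting reagent.
theoretical n(A) = (2/3) × 19.20 = 12.80 mol → 9612 g
% yield = 8250 / 9612 × 100 = 85.83 %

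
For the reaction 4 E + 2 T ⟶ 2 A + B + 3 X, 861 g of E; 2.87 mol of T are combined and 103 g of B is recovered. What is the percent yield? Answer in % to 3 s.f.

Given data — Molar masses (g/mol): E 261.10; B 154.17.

n(E) = 861.0 / 261.10 = 3.298 mol
n(T) = 2.870 mol
n/ν → E: 0.8245, T: 1.435; E is limiting.
theoretical n(B) = (1/4) × 3.298 = 0.8245 mol → 127.1 g
% yield = 103 / 127.1 × 100 = 81.04 %

81.0 %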